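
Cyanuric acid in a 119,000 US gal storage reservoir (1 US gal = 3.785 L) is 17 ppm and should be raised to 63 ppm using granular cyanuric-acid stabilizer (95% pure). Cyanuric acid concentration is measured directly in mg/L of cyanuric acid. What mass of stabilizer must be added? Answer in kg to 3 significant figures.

21.8 kg

Volume: 119,000 US gal × 3.785 L/gal = 450,415 L.
CYA to add: (63 − 17) = 46 mg/L × 450,415 L = 20,720 g cyanuric acid.
At 95% purity: 20,720 / 0.95 = 21,810 g product.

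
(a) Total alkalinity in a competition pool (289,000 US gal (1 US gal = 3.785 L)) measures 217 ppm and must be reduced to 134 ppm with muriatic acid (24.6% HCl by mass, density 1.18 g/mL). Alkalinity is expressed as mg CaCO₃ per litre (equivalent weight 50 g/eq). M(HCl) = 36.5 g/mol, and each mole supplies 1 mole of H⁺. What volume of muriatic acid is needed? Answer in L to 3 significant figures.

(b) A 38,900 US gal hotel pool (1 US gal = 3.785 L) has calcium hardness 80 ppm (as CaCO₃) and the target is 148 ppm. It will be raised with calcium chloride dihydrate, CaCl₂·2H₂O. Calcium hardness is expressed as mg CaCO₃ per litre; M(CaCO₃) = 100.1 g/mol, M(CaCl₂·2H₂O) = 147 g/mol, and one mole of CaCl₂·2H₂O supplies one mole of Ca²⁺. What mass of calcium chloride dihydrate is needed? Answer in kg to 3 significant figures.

(a) Volume: 289,000 US gal × 3.785 L/gal = 1,093,865 L.
(a) Alkalinity to neutralize: (217 − 134) = 83 mg/L as CaCO₃ × 1,093,865 L = 90,790 g as CaCO₃.
(a) Equivalents of H⁺ required: 90,790 ÷ 50 g/eq = 1816 eq = 1816 mol HCl.
(a) Mass of HCl: 1816 × 36.5 = 66,280 g.
(a) Mass of 24.6% solution: 66,280 / 0.246 = 269,400 g.
(a) Volume: 269,400 g ÷ 1.18 g/mL = 228,300 mL.

(b) Volume: 38,900 US gal × 3.785 L/gal = 147,236 L.
(b) Hardness to add: (148 − 80) = 68 mg/L as CaCO₃ × 147,236 L = 10,010 g as CaCO₃.
(b) Moles of Ca²⁺ (1 mol Ca²⁺ ≡ 1 mol CaCO₃): 10,010 / 100.1 g/mol = 100 mol.
(b) Mass of CaCl₂·2H₂O: 100 × 147 = 14,700 g.

(a) 228 L; (b) 14.7 kg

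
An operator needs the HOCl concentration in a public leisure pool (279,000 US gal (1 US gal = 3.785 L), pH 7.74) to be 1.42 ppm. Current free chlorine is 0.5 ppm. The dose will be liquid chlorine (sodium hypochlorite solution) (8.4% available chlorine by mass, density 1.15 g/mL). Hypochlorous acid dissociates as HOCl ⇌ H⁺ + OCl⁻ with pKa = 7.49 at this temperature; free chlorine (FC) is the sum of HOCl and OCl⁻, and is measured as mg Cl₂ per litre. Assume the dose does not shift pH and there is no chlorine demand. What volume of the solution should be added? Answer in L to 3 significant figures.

37.7 L

Volume: 279,000 US gal × 3.785 L/gal = 1,056,015 L.
[OCl⁻]/[HOCl] = 10^(pH − pKa) = 10^(7.74 − 7.49) = 1.778; fraction as HOCl = 1/(1 + 1.778) = 0.3599.
Free chlorine required for 1.42 ppm HOCl: 1.42 / 0.3599 = 3.945 ppm.
FC to add: 3.945 − 0.5 = 3.445 mg/L as Cl₂.
Cl₂ equivalent: 3.445 mg/L × 1,056,015 L = 3638 g.
Product at 8.4% available Cl: 3638 / 0.084 = 43,310 g.
Volume: 43,310 g ÷ 1.15 g/mL = 37,660 mL.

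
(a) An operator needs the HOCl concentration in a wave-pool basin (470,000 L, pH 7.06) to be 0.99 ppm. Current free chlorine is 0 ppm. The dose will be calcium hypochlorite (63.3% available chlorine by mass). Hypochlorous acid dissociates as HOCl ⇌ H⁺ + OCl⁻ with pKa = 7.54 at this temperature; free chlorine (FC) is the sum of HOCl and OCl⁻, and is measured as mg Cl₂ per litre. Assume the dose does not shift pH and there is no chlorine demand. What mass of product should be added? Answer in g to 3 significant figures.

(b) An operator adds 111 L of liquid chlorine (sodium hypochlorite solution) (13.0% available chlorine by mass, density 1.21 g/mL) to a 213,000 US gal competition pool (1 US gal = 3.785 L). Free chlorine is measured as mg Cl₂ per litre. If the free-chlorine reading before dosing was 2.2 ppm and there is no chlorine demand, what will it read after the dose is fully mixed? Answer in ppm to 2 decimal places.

(a) [OCl⁻]/[HOCl] = 10^(pH − pKa) = 10^(7.06 − 7.54) = 0.3311; fraction as HOCl = 1/(1 + 0.3311) = 0.7512.
(a) Free chlorine required for 0.99 ppm HOCl: 0.99 / 0.7512 = 1.318 ppm.
(a) FC to add: 1.318 − 0 = 1.318 mg/L as Cl₂.
(a) Cl₂ equivalent: 1.318 mg/L × 470,000 L = 619.4 g.
(a) Product at 63.3% available Cl: 619.4 / 0.633 = 978.5 g.

(b) Volume: 213,000 US gal × 3.785 L/gal = 806,205 L.
(b) Mass of solution: 111 L × 1000 mL/L × 1.21 g/mL = 134,300 g.
(b) Available chlorine delivered: 134,300 g × 0.13 = 17,460 g as Cl₂.
(b) Concentration rise: 17,460 g / 806,205 L = 21.66 mg/L = 21.66 ppm.
(b) Final FC: 2.2 + 21.66 = 23.86 ppm.

(a) 978 g; (b) 23.86 ppm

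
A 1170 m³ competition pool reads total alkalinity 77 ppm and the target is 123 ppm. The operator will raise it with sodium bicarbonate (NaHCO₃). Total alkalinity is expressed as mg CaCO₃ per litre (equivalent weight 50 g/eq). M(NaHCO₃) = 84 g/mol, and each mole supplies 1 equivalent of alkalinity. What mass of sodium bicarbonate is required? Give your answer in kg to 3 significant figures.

Volume: 1170 m³ = 1,170,000 L.
Alkalinity to add: (123 − 77) = 46 mg/L as CaCO₃ × 1,170,000 L = 53,820 g as CaCO₃.
Equivalents: 53,820 g ÷ 50 g/eq = 1076 eq.
NaHCO₃ supplies 1 eq per mole → 1076 mol.
Mass: 1076 mol × 84 g/mol = 90,420 g.

90.4 kg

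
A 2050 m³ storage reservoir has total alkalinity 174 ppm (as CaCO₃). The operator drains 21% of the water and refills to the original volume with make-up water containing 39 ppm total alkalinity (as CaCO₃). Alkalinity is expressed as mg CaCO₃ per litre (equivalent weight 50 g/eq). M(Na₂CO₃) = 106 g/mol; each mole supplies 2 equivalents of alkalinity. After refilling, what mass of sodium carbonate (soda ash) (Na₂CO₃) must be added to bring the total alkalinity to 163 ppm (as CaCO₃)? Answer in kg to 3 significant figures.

37.7 kg

Volume: 2050 m³ = 2,050,000 L.
After draining 21% and refilling: 174 × 0.79 + 39 × 0.21 = 145.65 ppm.
Deficit to target: 163 − 145.65 = 17.35 mg/L.
As CaCO₃: 17.35 mg/L × 2,050,000 L = 35,570 g; ÷ 50 g/eq ÷ 2 = 355.7 mol Na₂CO₃.
Mass: 355.7 × 106 = 37,700 g.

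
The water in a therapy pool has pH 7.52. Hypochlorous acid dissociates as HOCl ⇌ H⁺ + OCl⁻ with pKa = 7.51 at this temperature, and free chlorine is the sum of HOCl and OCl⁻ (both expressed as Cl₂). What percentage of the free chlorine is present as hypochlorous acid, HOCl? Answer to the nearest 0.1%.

49.4%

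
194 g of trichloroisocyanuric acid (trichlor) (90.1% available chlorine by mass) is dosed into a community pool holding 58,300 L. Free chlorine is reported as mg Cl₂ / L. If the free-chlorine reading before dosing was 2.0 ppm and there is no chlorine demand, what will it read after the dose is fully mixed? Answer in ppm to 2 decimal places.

Available chlorine delivered: 194 g × 0.901 = 174.8 g as Cl₂.
Concentration rise: 174.8 g / 58,300 L = 2.998 mg/L = 3.00 ppm.
Final FC: 2.0 + 3.00 = 5.00 ppm.

5.00 ppm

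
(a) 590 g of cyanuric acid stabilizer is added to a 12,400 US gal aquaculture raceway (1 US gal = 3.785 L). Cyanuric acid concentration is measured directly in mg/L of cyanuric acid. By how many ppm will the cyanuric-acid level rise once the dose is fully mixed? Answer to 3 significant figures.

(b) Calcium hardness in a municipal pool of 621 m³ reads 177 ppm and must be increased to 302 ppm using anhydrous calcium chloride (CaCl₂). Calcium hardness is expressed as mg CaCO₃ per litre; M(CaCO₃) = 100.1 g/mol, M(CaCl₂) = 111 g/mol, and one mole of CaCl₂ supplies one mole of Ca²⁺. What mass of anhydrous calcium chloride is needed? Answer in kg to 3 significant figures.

(a) Volume: 12,400 US gal × 3.785 L/gal = 46,934 L.
(a) Rise: 590 g / 46,934 L × 1000 = 12.57 mg/L.

(b) Volume: 621 m³ = 621,000 L.
(b) Hardness to add: (302 − 177) = 125 mg/L as CaCO₃ × 621,000 L = 77,620 g as CaCO₃.
(b) Moles of Ca²⁺ (1 mol Ca²⁺ ≡ 1 mol CaCO₃): 77,620 / 100.1 g/mol = 775.5 mol.
(b) Mass of CaCl₂: 775.5 × 111 = 86,080 g.

(a) 12.6 ppm; (b) 86.1 kg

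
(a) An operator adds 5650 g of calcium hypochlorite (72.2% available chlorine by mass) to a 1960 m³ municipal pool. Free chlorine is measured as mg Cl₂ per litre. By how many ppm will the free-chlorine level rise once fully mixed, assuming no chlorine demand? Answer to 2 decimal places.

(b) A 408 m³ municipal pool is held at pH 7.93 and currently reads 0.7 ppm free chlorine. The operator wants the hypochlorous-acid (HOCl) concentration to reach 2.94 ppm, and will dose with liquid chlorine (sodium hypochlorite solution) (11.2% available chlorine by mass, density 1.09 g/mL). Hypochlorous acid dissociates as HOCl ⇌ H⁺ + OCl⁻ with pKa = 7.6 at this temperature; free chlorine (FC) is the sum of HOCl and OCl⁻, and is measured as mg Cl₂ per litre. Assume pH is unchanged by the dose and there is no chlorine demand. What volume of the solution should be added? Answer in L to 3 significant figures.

(a) Volume: 1960 m³ = 1,960,000 L.
(a) Available chlorine delivered: 5650 g × 0.722 = 4079 g as Cl₂.
(a) Concentration rise: 4079 g / 1,960,000 L = 2.081 mg/L = 2.08 ppm.

(b) Volume: 408 m³ = 408,000 L.
(b) [OCl⁻]/[HOCl] = 10^(pH − pKa) = 10^(7.93 − 7.6) = 2.138; fraction as HOCl = 1/(1 + 2.138) = 0.3187.
(b) Free chlorine required for 2.94 ppm HOCl: 2.94 / 0.3187 = 9.226 ppm.
(b) FC to add: 9.226 − 0.7 = 8.526 mg/L as Cl₂.
(b) Cl₂ equivalent: 8.526 mg/L × 408,000 L = 3478 g.
(b) Product at 11.2% available Cl: 3478 / 0.112 = 31,060 g.
(b) Volume: 31,060 g ÷ 1.09 g/mL = 28,490 mL.

(a) 2.08 ppm; (b) 28.5 L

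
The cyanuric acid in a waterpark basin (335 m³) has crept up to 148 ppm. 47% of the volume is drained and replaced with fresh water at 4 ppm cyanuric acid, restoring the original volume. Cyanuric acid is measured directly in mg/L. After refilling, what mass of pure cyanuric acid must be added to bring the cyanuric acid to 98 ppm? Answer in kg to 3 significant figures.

5.92 kg

Volume: 335 m³ = 335,000 L.
After draining 47% and refilling: 148 × 0.53 + 4 × 0.47 = 80.32 ppm.
Deficit to target: 98 − 80.32 = 17.68 mg/L.
Mass: 17.68 mg/L × 335,000 L = 5923 g cyanuric acid.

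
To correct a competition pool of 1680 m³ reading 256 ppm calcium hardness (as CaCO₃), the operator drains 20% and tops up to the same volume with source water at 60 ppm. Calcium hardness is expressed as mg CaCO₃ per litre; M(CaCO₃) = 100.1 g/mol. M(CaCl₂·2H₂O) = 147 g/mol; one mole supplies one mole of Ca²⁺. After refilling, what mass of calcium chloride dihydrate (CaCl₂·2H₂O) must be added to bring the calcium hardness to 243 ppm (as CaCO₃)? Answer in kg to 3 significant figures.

64.6 kg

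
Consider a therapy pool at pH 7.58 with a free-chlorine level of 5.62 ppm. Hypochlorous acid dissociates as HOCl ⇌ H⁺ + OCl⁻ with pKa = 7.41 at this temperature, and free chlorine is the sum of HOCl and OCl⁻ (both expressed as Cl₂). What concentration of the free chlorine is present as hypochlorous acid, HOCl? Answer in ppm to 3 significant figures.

2.27 ppm

[OCl⁻]/[HOCl] = 10^(pH − pKa) = 10^(7.58 − 7.41) = 10^0.17 = 1.479.
Fraction as HOCl = 1 / (1 + 1.479) = 0.4034.
HOCl = 0.4034 × 5.62 ppm = 2.267 ppm.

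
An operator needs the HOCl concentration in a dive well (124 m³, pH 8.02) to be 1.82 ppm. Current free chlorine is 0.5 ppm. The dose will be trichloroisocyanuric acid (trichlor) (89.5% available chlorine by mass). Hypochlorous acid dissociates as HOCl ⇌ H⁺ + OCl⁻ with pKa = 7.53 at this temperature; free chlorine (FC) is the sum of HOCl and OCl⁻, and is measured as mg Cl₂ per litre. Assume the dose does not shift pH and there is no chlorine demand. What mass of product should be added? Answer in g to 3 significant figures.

962 g

Volume: 124 m³ = 124,000 L.
[OCl⁻]/[HOCl] = 10^(pH − pKa) = 10^(8.02 − 7.53) = 3.09; fraction as HOCl = 1/(1 + 3.09) = 0.2445.
Free chlorine required for 1.82 ppm HOCl: 1.82 / 0.2445 = 7.444 ppm.
FC to add: 7.444 − 0.5 = 6.944 mg/L as Cl₂.
Cl₂ equivalent: 6.944 mg/L × 124,000 L = 861.1 g.
Product at 89.5% available Cl: 861.1 / 0.895 = 962.1 g.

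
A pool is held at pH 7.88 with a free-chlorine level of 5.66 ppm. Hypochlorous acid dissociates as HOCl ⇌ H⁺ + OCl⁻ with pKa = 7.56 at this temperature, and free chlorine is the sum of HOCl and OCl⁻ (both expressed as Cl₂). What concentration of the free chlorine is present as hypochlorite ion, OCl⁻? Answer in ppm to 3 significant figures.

3.83 ppm

[OCl⁻]/[HOCl] = 10^(pH − pKa) = 10^(7.88 − 7.56) = 10^0.32 = 2.089.
Fraction as HOCl = 1 / (1 + 2.089) = 0.3237.
OCl⁻ = (1 − 0.3237) × 5.66 ppm = 3.828 ppm.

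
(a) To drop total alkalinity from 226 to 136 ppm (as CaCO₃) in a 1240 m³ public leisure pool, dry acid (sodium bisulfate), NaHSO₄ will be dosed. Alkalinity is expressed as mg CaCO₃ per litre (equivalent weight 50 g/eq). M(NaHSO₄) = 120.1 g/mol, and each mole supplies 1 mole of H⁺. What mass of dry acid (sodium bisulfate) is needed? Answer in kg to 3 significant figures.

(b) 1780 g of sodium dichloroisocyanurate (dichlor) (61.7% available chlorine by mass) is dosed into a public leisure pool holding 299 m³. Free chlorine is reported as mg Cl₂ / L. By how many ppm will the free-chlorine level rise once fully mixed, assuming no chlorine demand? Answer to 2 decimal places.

(a) Volume: 1240 m³ = 1,240,000 L.
(a) Alkalinity to neutralize: (226 − 136) = 90 mg/L as CaCO₃ × 1,240,000 L = 111,600 g as CaCO₃.
(a) Equivalents of H⁺ required: 111,600 ÷ 50 g/eq = 2232 eq = 2232 mol NaHSO₄.
(a) Mass of NaHSO₄: 2232 × 120.1 = 268,100 g.

(b) Volume: 299 m³ = 299,000 L.
(b) Available chlorine delivered: 1780 g × 0.617 = 1098 g as Cl₂.
(b) Concentration rise: 1098 g / 299,000 L = 3.673 mg/L = 3.67 ppm.

(a) 268 kg; (b) 3.67 ppm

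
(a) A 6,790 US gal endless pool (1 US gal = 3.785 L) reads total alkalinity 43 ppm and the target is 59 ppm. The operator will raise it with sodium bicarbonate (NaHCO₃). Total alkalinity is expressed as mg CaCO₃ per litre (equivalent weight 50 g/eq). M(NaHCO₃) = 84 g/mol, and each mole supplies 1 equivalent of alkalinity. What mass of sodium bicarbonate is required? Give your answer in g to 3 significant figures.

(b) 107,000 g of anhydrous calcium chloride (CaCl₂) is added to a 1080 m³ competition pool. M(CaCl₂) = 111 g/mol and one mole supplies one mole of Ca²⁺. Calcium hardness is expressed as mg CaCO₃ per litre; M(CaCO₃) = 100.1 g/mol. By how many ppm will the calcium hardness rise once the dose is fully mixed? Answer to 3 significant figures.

(a) 691 g; (b) 89.3 ppm

(a) Volume: 6,790 US gal × 3.785 L/gal = 25,700 L.
(a) Alkalinity to add: (59 − 43) = 16 mg/L as CaCO₃ × 25,700 L = 411.2 g as CaCO₃.
(a) Equivalents: 411.2 g ÷ 50 g/eq = 8.224 eq.
(a) NaHCO₃ supplies 1 eq per mole → 8.224 mol.
(a) Mass: 8.224 mol × 84 g/mol = 690.8 g.

(b) Volume: 1080 m³ = 1,080,000 L.
(b) Moles of Ca²⁺: 107,000 g ÷ 111 g/mol = 964 mol.
(b) As CaCO₃: 964 mol × 100.1 g/mol = 96,490 g.
(b) Rise: 96,490 g / 1,080,000 L × 1000 = 89.35 mg/L.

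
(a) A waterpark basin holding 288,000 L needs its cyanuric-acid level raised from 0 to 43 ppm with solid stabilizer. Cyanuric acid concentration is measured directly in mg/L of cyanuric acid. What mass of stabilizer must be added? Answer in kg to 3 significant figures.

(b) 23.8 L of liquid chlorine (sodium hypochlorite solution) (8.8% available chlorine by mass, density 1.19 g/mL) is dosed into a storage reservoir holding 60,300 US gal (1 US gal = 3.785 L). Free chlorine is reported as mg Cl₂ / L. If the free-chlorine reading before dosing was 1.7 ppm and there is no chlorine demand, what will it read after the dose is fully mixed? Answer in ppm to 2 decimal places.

(a) CYA to add: (43 − 0) = 43 mg/L × 288,000 L = 12,380 g cyanuric acid.

(b) Volume: 60,300 US gal × 3.785 L/gal = 228,236 L.
(b) Mass of solution: 23.8 L × 1000 mL/L × 1.19 g/mL = 28,320 g.
(b) Available chlorine delivered: 28,320 g × 0.088 = 2492 g as Cl₂.
(b) Concentration rise: 2492 g / 228,236 L = 10.92 mg/L = 10.92 ppm.
(b) Final FC: 1.7 + 10.92 = 12.62 ppm.

(a) 12.4 kg; (b) 12.62 ppm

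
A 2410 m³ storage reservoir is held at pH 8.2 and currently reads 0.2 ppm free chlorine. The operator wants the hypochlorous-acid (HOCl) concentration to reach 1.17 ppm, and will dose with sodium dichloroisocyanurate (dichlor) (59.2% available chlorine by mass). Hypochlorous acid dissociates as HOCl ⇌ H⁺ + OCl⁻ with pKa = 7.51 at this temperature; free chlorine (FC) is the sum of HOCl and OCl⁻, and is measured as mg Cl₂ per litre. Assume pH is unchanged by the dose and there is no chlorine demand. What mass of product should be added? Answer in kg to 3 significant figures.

27.3 kg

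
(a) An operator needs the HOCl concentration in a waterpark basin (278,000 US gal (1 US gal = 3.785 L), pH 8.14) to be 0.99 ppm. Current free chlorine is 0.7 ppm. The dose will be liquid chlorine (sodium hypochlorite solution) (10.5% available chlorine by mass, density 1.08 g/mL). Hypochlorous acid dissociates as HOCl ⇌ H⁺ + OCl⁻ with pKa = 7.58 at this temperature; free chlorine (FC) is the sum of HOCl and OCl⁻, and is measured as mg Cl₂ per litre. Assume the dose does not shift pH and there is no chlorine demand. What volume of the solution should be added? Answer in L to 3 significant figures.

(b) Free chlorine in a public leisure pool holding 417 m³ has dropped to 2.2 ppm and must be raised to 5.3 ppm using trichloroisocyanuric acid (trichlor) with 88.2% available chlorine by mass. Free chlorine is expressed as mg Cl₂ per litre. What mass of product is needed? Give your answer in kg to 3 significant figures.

(a) 36.0 L; (b) 1.47 kg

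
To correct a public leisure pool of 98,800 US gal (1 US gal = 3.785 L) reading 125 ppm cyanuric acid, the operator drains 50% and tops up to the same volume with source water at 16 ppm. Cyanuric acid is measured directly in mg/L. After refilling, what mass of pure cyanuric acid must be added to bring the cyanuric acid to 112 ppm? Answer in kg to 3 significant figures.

Volume: 98,800 US gal × 3.785 L/gal = 373,958 L.
After draining 50% and refilling: 125 × 0.50 + 16 × 0.50 = 70.5 ppm.
Deficit to target: 112 − 70.5 = 41.5 mg/L.
Mass: 41.5 mg/L × 373,958 L = 15,520 g cyanuric acid.

15.5 kg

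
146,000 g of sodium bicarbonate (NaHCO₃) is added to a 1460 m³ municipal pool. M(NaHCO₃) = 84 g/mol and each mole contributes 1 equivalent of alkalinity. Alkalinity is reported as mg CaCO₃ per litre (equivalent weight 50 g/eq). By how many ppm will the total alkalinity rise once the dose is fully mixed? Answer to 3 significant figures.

Volume: 1460 m³ = 1,460,000 L.
Moles of NaHCO₃: 146,000 g ÷ 84 g/mol = 1738 mol → 1738 eq of alkalinity.
As CaCO₃: 1738 eq × 50 g/eq = 86,900 g.
Rise: 86,900 g / 1,460,000 L × 1000 = 59.52 mg/L.

59.5 ppm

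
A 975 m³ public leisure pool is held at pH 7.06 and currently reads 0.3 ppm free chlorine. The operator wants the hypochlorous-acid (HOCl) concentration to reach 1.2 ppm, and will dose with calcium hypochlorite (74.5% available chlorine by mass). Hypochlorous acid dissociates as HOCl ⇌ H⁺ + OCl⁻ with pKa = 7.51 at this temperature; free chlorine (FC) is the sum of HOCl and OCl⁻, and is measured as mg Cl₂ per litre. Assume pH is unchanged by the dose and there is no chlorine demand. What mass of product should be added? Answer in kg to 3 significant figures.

Volume: 975 m³ = 975,000 L.
[OCl⁻]/[HOCl] = 10^(pH − pKa) = 10^(7.06 − 7.51) = 0.3548; fraction as HOCl = 1/(1 + 0.3548) = 0.7381.
Free chlorine required for 1.2 ppm HOCl: 1.2 / 0.7381 = 1.626 ppm.
FC to add: 1.626 − 0.3 = 1.326 mg/L as Cl₂.
Cl₂ equivalent: 1.326 mg/L × 975,000 L = 1293 g.
Product at 74.5% available Cl: 1293 / 0.745 = 1735 g.

1.74 kg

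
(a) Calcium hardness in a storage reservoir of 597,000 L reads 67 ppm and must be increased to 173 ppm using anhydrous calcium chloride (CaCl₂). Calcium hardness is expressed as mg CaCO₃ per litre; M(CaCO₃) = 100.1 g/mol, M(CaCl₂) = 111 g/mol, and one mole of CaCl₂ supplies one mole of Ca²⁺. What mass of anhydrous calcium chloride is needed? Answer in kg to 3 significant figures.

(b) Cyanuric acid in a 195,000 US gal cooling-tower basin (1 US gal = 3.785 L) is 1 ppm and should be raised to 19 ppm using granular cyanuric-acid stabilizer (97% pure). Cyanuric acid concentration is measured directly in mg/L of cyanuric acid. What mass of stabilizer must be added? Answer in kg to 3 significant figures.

(a) 70.2 kg; (b) 13.7 kg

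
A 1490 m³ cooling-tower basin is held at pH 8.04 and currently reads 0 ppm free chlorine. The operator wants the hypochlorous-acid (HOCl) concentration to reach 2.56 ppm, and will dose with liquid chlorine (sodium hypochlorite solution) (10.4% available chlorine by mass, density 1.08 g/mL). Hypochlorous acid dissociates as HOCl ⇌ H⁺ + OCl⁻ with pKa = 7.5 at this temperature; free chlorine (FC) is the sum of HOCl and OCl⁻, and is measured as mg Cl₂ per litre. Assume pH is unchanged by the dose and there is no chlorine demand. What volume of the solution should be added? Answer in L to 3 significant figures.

152 L

Volume: 1490 m³ = 1,490,000 L.
[OCl⁻]/[HOCl] = 10^(pH − pKa) = 10^(8.04 − 7.5) = 3.467; fraction as HOCl = 1/(1 + 3.467) = 0.2238.
Free chlorine required for 2.56 ppm HOCl: 2.56 / 0.2238 = 11.44 ppm.
FC to add: 11.44 − 0 = 11.44 mg/L as Cl₂.
Cl₂ equivalent: 11.44 mg/L × 1,490,000 L = 17,040 g.
Product at 10.4% available Cl: 17,040 / 0.104 = 163,800 g.
Volume: 163,800 g ÷ 1.08 g/mL = 151,700 mL.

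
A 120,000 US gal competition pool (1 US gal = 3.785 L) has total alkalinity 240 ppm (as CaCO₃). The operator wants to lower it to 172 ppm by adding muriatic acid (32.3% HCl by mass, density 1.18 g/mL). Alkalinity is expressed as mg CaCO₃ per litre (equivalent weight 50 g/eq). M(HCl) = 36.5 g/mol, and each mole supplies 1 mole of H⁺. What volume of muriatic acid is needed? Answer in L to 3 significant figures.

59.2 L

Volume: 120,000 US gal × 3.785 L/gal = 454,200 L.
Alkalinity to neutralize: (240 − 172) = 68 mg/L as CaCO₃ × 454,200 L = 30,890 g as CaCO₃.
Equivalents of H⁺ required: 30,890 ÷ 50 g/eq = 617.7 eq = 617.7 mol HCl.
Mass of HCl: 617.7 × 36.5 = 22,550 g.
Mass of 32.3% solution: 22,550 / 0.323 = 69,800 g.
Volume: 69,800 g ÷ 1.18 g/mL = 59,160 mL.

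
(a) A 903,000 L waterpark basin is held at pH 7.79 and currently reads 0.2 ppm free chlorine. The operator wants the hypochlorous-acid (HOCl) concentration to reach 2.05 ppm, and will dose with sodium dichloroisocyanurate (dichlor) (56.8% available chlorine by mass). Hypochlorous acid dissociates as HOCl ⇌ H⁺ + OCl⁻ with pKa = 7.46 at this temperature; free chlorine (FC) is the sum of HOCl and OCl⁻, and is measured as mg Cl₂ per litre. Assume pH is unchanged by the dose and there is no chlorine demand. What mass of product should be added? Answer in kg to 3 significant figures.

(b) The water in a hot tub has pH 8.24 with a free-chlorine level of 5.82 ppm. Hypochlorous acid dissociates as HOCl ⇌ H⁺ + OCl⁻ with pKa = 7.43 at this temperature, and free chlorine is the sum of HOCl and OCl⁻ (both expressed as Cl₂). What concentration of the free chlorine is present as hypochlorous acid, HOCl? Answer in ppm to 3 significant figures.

(a) [OCl⁻]/[HOCl] = 10^(pH − pKa) = 10^(7.79 − 7.46) = 2.138; fraction as HOCl = 1/(1 + 2.138) = 0.3187.
(a) Free chlorine required for 2.05 ppm HOCl: 2.05 / 0.3187 = 6.433 ppm.
(a) FC to add: 6.433 − 0.2 = 6.233 mg/L as Cl₂.
(a) Cl₂ equivalent: 6.233 mg/L × 903,000 L = 5628 g.
(a) Product at 56.8% available Cl: 5628 / 0.568 = 9909 g.

(b) [OCl⁻]/[HOCl] = 10^(pH − pKa) = 10^(8.24 − 7.43) = 10^0.81 = 6.457.
(b) Fraction as HOCl = 1 / (1 + 6.457) = 0.1341.
(b) HOCl = 0.1341 × 5.82 ppm = 0.7805 ppm.

(a) 9.91 kg; (b) 0.781 ppm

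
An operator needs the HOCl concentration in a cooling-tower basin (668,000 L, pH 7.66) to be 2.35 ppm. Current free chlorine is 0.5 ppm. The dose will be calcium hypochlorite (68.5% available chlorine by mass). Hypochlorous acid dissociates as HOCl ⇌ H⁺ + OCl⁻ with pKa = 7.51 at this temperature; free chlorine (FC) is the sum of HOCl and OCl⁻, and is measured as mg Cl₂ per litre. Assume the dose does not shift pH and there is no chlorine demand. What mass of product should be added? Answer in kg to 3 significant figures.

5.04 kg

[OCl⁻]/[HOCl] = 10^(pH − pKa) = 10^(7.66 − 7.51) = 1.413; fraction as HOCl = 1/(1 + 1.413) = 0.4145.
Free chlorine required for 2.35 ppm HOCl: 2.35 / 0.4145 = 5.669 ppm.
FC to add: 5.669 − 0.5 = 5.169 mg/L as Cl₂.
Cl₂ equivalent: 5.169 mg/L × 668,000 L = 3453 g.
Product at 68.5% available Cl: 3453 / 0.685 = 5041 g.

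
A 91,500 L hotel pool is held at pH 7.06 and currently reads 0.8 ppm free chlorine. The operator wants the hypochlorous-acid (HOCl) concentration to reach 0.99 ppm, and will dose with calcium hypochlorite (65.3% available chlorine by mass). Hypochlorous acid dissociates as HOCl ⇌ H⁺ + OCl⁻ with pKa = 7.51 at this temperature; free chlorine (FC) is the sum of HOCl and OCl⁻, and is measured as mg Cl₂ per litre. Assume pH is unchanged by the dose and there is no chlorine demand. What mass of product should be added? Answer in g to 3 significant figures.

[OCl⁻]/[HOCl] = 10^(pH − pKa) = 10^(7.06 − 7.51) = 0.3548; fraction as HOCl = 1/(1 + 0.3548) = 0.7381.
Free chlorine required for 0.99 ppm HOCl: 0.99 / 0.7381 = 1.341 ppm.
FC to add: 1.341 − 0.8 = 0.5413 mg/L as Cl₂.
Cl₂ equivalent: 0.5413 mg/L × 91,500 L = 49.53 g.
Product at 65.3% available Cl: 49.53 / 0.653 = 75.84 g.

75.8 g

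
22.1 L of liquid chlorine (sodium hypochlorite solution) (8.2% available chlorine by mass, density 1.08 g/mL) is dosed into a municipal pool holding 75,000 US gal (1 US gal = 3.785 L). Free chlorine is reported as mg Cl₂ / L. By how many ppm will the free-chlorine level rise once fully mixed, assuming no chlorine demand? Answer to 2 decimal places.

Volume: 75,000 US gal × 3.785 L/gal = 283,875 L.
Mass of solution: 22.1 L × 1000 mL/L × 1.08 g/mL = 23,870 g.
Available chlorine delivered: 23,870 g × 0.082 = 1957 g as Cl₂.
Concentration rise: 1957 g / 283,875 L = 6.894 mg/L = 6.89 ppm.

6.89 ppm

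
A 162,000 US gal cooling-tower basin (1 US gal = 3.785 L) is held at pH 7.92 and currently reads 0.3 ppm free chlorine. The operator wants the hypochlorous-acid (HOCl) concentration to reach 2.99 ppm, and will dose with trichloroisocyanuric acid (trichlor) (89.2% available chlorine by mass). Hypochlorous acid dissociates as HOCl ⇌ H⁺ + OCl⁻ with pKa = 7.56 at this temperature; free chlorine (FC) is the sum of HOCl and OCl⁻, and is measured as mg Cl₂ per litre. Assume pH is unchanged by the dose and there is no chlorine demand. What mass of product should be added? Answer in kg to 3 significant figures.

6.56 kg

Volume: 162,000 US gal × 3.785 L/gal = 613,170 L.
[OCl⁻]/[HOCl] = 10^(pH − pKa) = 10^(7.92 − 7.56) = 2.291; fraction as HOCl = 1/(1 + 2.291) = 0.3039.
Free chlorine required for 2.99 ppm HOCl: 2.99 / 0.3039 = 9.84 ppm.
FC to add: 9.84 − 0.3 = 9.54 mg/L as Cl₂.
Cl₂ equivalent: 9.54 mg/L × 613,170 L = 5849 g.
Product at 89.2% available Cl: 5849 / 0.892 = 6558 g.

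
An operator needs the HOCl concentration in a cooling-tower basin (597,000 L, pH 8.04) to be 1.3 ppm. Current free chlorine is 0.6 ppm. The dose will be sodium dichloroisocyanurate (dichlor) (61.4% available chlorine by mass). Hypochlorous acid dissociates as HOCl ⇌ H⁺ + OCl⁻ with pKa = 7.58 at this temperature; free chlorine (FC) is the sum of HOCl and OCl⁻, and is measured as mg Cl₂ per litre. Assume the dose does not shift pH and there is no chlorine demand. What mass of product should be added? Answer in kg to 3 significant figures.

4.33 kg

[OCl⁻]/[HOCl] = 10^(pH − pKa) = 10^(8.04 − 7.58) = 2.884; fraction as HOCl = 1/(1 + 2.884) = 0.2575.
Free chlorine required for 1.3 ppm HOCl: 1.3 / 0.2575 = 5.049 ppm.
FC to add: 5.049 − 0.6 = 4.449 mg/L as Cl₂.
Cl₂ equivalent: 4.449 mg/L × 597,000 L = 2656 g.
Product at 61.4% available Cl: 2656 / 0.614 = 4326 g.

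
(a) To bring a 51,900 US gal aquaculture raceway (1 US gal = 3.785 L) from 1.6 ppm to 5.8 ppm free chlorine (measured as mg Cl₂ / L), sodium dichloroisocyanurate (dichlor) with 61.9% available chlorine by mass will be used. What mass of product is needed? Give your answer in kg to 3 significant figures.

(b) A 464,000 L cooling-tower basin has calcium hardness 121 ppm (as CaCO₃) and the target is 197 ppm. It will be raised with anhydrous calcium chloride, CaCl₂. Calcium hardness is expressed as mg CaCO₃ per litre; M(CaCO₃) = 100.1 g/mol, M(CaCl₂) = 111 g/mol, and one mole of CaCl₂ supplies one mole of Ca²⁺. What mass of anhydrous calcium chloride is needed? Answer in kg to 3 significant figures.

(a) 1.33 kg; (b) 39.1 kg

(a) Volume: 51,900 US gal × 3.785 L/gal = 196,442 L.
(a) Chlorine deficit: 5.8 − 1.6 = 4.2 ppm = 4.2 mg/L as Cl₂.
(a) Cl₂ equivalent needed: 4.2 mg/L × 196,442 L = 825,100 mg = 825.1 g.
(a) Product at 61.9% available chlorine: 825.1 / 0.619 = 1333 g.

(b) Hardness to add: (197 − 121) = 76 mg/L as CaCO₃ × 464,000 L = 35,260 g as CaCO₃.
(b) Moles of Ca²⁺ (1 mol Ca²⁺ ≡ 1 mol CaCO₃): 35,260 / 100.1 g/mol = 352.3 mol.
(b) Mass of CaCl₂: 352.3 × 111 = 39,100 g.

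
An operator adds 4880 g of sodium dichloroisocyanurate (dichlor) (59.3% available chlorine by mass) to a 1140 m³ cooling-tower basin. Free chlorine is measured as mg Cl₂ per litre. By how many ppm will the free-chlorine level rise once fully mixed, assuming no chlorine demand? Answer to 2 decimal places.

2.54 ppm

Volume: 1140 m³ = 1,140,000 L.
Available chlorine delivered: 4880 g × 0.593 = 2894 g as Cl₂.
Concentration rise: 2894 g / 1,140,000 L = 2.538 mg/L = 2.54 ppm.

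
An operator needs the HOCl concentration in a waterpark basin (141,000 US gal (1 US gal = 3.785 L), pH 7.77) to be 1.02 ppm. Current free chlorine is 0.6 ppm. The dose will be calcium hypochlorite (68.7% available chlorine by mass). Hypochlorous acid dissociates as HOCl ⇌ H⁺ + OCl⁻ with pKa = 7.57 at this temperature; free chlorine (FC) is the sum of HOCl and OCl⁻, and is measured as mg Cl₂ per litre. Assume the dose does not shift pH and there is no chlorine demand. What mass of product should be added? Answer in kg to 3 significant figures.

1.58 kg

Volume: 141,000 US gal × 3.785 L/gal = 533,685 L.
[OCl⁻]/[HOCl] = 10^(pH − pKa) = 10^(7.77 − 7.57) = 1.585; fraction as HOCl = 1/(1 + 1.585) = 0.3869.
Free chlorine required for 1.02 ppm HOCl: 1.02 / 0.3869 = 2.637 ppm.
FC to add: 2.637 − 0.6 = 2.037 mg/L as Cl₂.
Cl₂ equivalent: 2.037 mg/L × 533,685 L = 1087 g.
Product at 68.7% available Cl: 1087 / 0.687 = 1582 g.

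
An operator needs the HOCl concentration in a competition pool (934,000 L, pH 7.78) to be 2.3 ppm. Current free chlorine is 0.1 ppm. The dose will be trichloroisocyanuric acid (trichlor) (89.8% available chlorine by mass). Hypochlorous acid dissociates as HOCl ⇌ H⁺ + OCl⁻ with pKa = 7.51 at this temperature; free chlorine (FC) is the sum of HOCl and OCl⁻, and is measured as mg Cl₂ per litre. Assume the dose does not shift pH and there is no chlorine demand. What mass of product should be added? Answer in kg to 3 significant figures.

6.74 kg

[OCl⁻]/[HOCl] = 10^(pH − pKa) = 10^(7.78 − 7.51) = 1.862; fraction as HOCl = 1/(1 + 1.862) = 0.3494.
Free chlorine required for 2.3 ppm HOCl: 2.3 / 0.3494 = 6.583 ppm.
FC to add: 6.583 − 0.1 = 6.483 mg/L as Cl₂.
Cl₂ equivalent: 6.483 mg/L × 934,000 L = 6055 g.
Product at 89.8% available Cl: 6055 / 0.898 = 6743 g.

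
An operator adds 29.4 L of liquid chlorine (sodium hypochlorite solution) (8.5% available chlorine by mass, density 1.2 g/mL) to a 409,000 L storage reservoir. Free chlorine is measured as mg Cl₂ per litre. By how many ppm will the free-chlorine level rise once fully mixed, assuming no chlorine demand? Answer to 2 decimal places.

7.33 ppm

Mass of solution: 29.4 L × 1000 mL/L × 1.2 g/mL = 35,280 g.
Available chlorine delivered: 35,280 g × 0.085 = 2999 g as Cl₂.
Concentration rise: 2999 g / 409,000 L = 7.332 mg/L = 7.33 ppm.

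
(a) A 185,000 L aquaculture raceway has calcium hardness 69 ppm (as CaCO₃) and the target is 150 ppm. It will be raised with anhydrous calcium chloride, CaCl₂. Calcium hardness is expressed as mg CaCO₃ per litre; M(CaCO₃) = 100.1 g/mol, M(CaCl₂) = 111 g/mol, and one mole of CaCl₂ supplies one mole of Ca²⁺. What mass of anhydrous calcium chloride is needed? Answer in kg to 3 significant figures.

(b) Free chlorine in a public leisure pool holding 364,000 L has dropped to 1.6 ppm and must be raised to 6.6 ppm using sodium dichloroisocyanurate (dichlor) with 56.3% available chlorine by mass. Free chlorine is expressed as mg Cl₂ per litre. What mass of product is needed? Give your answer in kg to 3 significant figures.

(a) 16.6 kg; (b) 3.23 kg

(a) Hardness to add: (150 − 69) = 81 mg/L as CaCO₃ × 185,000 L = 14,980 g as CaCO₃.
(a) Moles of Ca²⁺ (1 mol Ca²⁺ ≡ 1 mol CaCO₃): 14,980 / 100.1 g/mol = 149.7 mol.
(a) Mass of CaCl₂: 149.7 × 111 = 16,620 g.

(b) Chlorine deficit: 6.6 − 1.6 = 5 ppm = 5 mg/L as Cl₂.
(b) Cl₂ equivalent needed: 5 mg/L × 364,000 L = 1,820,000 mg = 1820 g.
(b) Product at 56.3% available chlorine: 1820 / 0.563 = 3233 g.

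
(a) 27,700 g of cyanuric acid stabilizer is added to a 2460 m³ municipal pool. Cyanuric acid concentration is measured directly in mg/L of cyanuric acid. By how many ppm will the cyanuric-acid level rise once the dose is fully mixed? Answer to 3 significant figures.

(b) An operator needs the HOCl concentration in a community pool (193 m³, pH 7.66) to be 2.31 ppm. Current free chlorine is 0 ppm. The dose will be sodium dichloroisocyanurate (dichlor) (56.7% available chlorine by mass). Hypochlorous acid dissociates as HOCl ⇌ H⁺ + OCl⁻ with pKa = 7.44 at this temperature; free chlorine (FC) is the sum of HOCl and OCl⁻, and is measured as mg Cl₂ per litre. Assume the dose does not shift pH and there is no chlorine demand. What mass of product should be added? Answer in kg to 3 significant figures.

(a) 11.3 ppm; (b) 2.09 kg

(a) Volume: 2460 m³ = 2,460,000 L.
(a) Rise: 27,700 g / 2,460,000 L × 1000 = 11.26 mg/L.

(b) Volume: 193 m³ = 193,000 L.
(b) [OCl⁻]/[HOCl] = 10^(pH − pKa) = 10^(7.66 − 7.44) = 1.66; fraction as HOCl = 1/(1 + 1.66) = 0.376.
(b) Free chlorine required for 2.31 ppm HOCl: 2.31 / 0.376 = 6.144 ppm.
(b) FC to add: 6.144 − 0 = 6.144 mg/L as Cl₂.
(b) Cl₂ equivalent: 6.144 mg/L × 193,000 L = 1186 g.
(b) Product at 56.7% available Cl: 1186 / 0.567 = 2091 g.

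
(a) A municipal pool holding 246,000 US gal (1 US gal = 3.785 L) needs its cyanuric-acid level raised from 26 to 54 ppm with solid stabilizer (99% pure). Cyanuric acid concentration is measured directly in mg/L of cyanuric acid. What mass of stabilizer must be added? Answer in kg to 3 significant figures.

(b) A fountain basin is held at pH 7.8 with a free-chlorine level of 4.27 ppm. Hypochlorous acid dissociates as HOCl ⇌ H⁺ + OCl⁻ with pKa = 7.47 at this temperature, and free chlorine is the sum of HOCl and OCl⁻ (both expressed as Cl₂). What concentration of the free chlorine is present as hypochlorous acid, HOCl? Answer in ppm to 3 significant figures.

(a) Volume: 246,000 US gal × 3.785 L/gal = 931,110 L.
(a) CYA to add: (54 − 26) = 28 mg/L × 931,110 L = 26,070 g cyanuric acid.
(a) At 99% purity: 26,070 / 0.99 = 26,330 g product.

(b) [OCl⁻]/[HOCl] = 10^(pH − pKa) = 10^(7.8 − 7.47) = 10^0.33 = 2.138.
(b) Fraction as HOCl = 1 / (1 + 2.138) = 0.3187.
(b) HOCl = 0.3187 × 4.27 ppm = 1.361 ppm.

(a) 26.3 kg; (b) 1.36 ppm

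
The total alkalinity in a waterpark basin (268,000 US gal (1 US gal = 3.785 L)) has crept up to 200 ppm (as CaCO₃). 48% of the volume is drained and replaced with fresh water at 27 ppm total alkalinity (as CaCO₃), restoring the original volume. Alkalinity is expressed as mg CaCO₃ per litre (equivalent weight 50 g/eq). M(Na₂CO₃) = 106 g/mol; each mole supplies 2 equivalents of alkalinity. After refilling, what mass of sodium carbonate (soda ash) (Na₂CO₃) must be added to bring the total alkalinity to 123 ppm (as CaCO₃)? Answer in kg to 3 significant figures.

Volume: 268,000 US gal × 3.785 L/gal = 1,014,380 L.
After draining 48% and refilling: 200 × 0.52 + 27 × 0.48 = 116.96 ppm.
Deficit to target: 123 − 116.96 = 6.04 mg/L.
As CaCO₃: 6.04 mg/L × 1,014,380 L = 6127 g; ÷ 50 g/eq ÷ 2 = 61.27 mol Na₂CO₃.
Mass: 61.27 × 106 = 6494 g.

6.49 kg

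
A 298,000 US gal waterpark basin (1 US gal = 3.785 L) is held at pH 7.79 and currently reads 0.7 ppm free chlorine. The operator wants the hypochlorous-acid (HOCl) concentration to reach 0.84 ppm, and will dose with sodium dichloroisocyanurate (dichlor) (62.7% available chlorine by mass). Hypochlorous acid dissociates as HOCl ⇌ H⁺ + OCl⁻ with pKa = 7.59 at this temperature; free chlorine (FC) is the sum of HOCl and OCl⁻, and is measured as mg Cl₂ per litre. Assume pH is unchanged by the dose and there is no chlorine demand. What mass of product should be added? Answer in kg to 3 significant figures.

2.65 kg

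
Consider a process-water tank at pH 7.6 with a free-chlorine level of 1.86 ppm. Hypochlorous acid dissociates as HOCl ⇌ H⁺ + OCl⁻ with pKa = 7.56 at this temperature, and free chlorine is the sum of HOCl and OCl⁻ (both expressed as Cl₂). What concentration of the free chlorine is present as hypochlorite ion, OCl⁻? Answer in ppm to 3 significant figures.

[OCl⁻]/[HOCl] = 10^(pH − pKa) = 10^(7.6 − 7.56) = 10^0.04 = 1.096.
Fraction as HOCl = 1 / (1 + 1.096) = 0.477.
OCl⁻ = (1 − 0.477) × 1.86 ppm = 0.9728 ppm.

0.973 ppm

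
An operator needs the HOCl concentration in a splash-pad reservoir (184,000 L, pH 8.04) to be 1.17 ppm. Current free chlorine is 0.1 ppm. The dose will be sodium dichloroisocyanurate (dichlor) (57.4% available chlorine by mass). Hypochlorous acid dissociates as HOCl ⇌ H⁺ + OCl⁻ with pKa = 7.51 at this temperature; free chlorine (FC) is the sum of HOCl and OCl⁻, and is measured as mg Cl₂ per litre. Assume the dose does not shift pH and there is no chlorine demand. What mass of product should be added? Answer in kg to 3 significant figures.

[OCl⁻]/[HOCl] = 10^(pH − pKa) = 10^(8.04 − 7.51) = 3.388; fraction as HOCl = 1/(1 + 3.388) = 0.2279.
Free chlorine required for 1.17 ppm HOCl: 1.17 / 0.2279 = 5.134 ppm.
FC to add: 5.134 − 0.1 = 5.034 mg/L as Cl₂.
Cl₂ equivalent: 5.034 mg/L × 184,000 L = 926.3 g.
Product at 57.4% available Cl: 926.3 / 0.574 = 1614 g.

1.61 kg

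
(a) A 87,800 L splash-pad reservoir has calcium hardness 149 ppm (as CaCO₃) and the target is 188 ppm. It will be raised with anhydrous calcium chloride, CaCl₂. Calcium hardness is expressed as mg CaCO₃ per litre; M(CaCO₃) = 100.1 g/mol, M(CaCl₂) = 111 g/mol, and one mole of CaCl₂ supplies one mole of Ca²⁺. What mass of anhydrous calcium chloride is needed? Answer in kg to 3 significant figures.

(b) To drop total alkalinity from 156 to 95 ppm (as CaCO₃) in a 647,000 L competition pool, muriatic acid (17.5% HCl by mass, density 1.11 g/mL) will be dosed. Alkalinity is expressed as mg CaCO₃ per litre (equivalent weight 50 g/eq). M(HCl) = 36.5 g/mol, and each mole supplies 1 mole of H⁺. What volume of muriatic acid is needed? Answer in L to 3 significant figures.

(a) 3.80 kg; (b) 148 L

(a) Hardness to add: (188 − 149) = 39 mg/L as CaCO₃ × 87,800 L = 3424 g as CaCO₃.
(a) Moles of Ca²⁺ (1 mol Ca²⁺ ≡ 1 mol CaCO₃): 3424 / 100.1 g/mol = 34.21 mol.
(a) Mass of CaCl₂: 34.21 × 111 = 3797 g.

(b) Alkalinity to neutralize: (156 − 95) = 61 mg/L as CaCO₃ × 647,000 L = 39,470 g as CaCO₃.
(b) Equivalents of H⁺ required: 39,470 ÷ 50 g/eq = 789.3 eq = 789.3 mol HCl.
(b) Mass of HCl: 789.3 × 36.5 = 28,810 g.
(b) Mass of 17.5% solution: 28,810 / 0.175 = 164,600 g.
(b) Volume: 164,600 g ÷ 1.11 g/mL = 148,300 mL.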